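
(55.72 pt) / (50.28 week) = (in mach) 1.898e-12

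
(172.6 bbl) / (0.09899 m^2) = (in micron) 2.772e+08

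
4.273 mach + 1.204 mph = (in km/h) 5240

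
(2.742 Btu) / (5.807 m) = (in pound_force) 112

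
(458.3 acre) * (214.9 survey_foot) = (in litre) 1.215e+11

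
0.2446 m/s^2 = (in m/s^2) 0.2446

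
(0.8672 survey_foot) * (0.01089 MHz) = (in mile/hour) 6439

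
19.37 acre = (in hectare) 7.839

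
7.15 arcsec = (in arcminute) 0.1192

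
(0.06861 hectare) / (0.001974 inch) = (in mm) 1.368e+10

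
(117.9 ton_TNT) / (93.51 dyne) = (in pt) 1.495e+18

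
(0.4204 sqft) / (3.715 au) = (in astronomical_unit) 4.698e-25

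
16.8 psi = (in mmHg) 868.8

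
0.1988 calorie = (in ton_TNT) 1.988e-10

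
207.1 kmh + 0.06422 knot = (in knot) 111.9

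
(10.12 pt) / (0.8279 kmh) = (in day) 1.797e-07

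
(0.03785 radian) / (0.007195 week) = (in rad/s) 8.698e-06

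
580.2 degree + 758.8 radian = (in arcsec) 1.586e+08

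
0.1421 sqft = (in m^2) 0.0132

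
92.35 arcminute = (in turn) 0.004275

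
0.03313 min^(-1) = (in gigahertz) 5.522e-13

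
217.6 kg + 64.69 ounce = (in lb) 483.8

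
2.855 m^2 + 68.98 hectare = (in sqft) 7.425e+06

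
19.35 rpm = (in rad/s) 2.026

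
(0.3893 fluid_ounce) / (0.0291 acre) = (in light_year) 1.033e-23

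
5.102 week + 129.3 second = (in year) 0.09785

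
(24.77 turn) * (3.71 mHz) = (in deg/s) 33.08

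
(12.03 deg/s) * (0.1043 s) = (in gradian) 1.394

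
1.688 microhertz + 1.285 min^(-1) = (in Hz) 0.02142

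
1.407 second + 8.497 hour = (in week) 0.05058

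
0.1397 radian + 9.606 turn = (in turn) 9.628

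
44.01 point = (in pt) 44.01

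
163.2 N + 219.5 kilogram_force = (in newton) 2316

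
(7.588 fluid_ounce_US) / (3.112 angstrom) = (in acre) 178.2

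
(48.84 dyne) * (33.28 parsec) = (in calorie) 1.199e+14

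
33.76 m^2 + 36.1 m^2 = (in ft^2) 752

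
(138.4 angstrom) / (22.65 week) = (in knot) 1.964e-15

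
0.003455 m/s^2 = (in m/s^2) 0.003455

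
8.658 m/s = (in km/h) 31.17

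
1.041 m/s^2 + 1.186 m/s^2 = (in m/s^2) 2.227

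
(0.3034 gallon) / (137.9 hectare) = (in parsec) 2.699e-26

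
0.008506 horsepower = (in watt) 6.343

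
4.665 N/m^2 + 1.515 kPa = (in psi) 0.2204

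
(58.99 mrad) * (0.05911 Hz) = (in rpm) 0.0333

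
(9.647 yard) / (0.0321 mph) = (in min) 10.25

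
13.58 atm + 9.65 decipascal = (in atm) 13.58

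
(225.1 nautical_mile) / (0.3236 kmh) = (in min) 7.73e+04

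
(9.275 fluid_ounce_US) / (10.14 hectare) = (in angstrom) 27.05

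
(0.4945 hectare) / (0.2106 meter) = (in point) 6.656e+07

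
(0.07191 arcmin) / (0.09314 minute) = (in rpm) 3.574e-05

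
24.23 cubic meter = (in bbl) 152.4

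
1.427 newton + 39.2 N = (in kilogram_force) 4.143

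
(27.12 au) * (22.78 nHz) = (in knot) 1.797e+05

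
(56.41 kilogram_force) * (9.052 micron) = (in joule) 0.005008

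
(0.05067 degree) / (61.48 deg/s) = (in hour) 2.289e-07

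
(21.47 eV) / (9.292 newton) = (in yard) 4.049e-19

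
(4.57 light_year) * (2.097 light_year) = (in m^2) 8.578e+32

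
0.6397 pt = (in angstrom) 2.257e+06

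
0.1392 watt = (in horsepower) 0.0001867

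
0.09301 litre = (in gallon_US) 0.02457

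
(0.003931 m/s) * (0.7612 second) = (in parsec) 9.697e-20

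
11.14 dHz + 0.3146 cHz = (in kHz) 0.001117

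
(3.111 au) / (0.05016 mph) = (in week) 3.432e+07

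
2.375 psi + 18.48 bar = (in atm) 18.4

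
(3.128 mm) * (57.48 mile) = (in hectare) 0.02894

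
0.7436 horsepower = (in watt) 554.5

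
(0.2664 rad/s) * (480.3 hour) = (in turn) 7.331e+04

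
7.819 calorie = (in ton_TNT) 7.819e-09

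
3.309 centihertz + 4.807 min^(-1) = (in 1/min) 6.792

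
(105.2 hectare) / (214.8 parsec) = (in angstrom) 0.001587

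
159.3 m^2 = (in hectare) 0.01593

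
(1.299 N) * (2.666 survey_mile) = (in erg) 5.573e+10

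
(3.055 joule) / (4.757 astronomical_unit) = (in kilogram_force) 4.378e-13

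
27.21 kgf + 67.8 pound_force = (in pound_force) 127.8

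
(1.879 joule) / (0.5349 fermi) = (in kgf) 3.582e+14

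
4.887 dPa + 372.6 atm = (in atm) 372.6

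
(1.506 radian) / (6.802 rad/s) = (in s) 0.2214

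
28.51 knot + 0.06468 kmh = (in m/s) 14.68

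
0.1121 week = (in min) 1130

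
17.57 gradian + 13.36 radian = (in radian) 13.64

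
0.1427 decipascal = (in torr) 0.000107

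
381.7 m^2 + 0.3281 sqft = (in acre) 0.09433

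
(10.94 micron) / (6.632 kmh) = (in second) 5.938e-06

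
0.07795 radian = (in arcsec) 1.608e+04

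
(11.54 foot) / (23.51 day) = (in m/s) 1.732e-06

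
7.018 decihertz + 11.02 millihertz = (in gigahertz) 7.128e-10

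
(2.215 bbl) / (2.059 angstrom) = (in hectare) 1.71e+05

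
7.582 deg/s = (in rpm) 1.264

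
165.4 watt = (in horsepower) 0.2218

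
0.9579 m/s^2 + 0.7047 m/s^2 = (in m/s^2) 1.663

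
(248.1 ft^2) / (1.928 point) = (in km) 33.89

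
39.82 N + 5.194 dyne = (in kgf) 4.061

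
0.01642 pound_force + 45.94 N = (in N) 46.01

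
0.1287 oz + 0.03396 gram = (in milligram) 3683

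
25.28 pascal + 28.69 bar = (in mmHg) 2.152e+04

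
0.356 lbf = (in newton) 1.584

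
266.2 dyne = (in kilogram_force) 0.0002714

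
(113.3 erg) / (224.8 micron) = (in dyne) 5040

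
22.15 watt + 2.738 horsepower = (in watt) 2064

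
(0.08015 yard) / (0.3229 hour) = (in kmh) 0.000227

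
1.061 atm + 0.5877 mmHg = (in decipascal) 1.076e+06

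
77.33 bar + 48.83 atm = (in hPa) 1.268e+05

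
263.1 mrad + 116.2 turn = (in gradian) 4.65e+04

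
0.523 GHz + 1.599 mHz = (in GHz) 0.523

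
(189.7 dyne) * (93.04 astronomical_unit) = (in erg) 2.64e+17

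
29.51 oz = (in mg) 8.366e+05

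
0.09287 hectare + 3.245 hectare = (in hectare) 3.338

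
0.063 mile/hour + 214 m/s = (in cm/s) 2.14e+04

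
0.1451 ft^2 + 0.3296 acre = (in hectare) 0.1334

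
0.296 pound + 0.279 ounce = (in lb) 0.3134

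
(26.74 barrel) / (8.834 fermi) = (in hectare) 4.812e+10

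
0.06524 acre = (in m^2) 264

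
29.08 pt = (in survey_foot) 0.03366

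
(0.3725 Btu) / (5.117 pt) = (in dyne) 2.177e+10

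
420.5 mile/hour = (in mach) 0.5521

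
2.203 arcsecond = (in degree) 0.0006119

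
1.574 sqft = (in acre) 3.613e-05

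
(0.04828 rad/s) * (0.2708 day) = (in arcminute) 3.883e+06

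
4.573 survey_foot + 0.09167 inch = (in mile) 0.0008675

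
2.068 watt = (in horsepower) 0.002773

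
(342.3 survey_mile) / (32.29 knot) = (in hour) 9.212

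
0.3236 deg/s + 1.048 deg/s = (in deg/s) 1.372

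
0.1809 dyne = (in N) 1.809e-06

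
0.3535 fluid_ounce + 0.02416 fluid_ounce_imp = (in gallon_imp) 0.002451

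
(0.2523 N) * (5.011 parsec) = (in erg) 3.901e+23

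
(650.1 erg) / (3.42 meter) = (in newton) 1.901e-05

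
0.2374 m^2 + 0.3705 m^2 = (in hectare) 6.079e-05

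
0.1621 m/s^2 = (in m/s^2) 0.1621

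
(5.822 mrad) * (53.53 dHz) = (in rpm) 0.2976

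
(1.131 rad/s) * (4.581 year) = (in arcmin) 5.617e+11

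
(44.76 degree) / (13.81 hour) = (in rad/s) 1.571e-05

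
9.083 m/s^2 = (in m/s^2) 9.083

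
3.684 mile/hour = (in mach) 0.004837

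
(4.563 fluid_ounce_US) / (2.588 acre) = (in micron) 0.01288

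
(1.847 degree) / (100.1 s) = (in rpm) 0.003075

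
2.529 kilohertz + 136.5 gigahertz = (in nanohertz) 1.365e+20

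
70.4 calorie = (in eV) 1.838e+21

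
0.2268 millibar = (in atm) 0.0002238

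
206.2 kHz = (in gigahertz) 0.0002062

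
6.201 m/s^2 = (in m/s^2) 6.201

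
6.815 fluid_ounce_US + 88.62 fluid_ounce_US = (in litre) 2.822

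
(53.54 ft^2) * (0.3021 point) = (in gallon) 0.14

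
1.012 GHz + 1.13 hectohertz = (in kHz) 1.012e+06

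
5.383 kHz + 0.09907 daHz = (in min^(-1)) 3.23e+05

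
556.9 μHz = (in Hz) 0.0005569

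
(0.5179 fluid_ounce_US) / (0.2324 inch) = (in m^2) 0.002595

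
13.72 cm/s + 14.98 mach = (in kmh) 1.836e+04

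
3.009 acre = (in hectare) 1.218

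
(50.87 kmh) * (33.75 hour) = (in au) 1.148e-05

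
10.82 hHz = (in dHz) 1.082e+04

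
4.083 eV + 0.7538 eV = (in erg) 7.749e-12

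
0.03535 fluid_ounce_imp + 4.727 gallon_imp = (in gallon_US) 5.677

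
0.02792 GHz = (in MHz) 27.92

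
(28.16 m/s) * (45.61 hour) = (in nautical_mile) 2497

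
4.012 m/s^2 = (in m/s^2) 4.012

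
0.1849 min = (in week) 1.834e-05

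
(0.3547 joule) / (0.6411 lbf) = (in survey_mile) 7.729e-05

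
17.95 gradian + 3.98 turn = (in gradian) 1610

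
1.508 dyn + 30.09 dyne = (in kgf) 3.222e-05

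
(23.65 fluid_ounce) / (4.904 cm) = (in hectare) 1.426e-06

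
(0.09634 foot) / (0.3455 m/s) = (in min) 0.001417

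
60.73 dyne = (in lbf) 0.0001365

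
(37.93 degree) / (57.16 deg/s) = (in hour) 0.0001843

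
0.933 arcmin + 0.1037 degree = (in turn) 0.0003313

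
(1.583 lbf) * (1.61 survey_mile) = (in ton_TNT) 4.361e-06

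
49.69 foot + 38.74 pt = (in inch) 596.8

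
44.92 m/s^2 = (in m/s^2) 44.92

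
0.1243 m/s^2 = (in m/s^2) 0.1243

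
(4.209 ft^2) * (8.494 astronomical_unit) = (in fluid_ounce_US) 1.68e+16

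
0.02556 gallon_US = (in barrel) 0.0006086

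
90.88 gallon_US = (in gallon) 90.88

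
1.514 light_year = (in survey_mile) 8.9e+12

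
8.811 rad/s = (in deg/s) 504.8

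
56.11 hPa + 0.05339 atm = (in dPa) 1.102e+05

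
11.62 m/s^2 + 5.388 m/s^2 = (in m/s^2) 17.01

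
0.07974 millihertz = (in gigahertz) 7.974e-14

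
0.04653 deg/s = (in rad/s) 0.0008121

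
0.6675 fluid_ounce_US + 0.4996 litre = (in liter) 0.5193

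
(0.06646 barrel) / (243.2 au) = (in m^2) 2.904e-16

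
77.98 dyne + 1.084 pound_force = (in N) 4.823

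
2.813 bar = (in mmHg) 2110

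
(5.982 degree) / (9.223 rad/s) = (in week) 1.872e-08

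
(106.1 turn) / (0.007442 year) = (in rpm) 0.02713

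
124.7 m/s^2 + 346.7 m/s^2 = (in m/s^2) 471.4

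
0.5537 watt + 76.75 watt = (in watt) 77.3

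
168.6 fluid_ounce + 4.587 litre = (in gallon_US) 2.529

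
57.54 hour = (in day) 2.397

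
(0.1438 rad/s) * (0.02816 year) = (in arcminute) 4.39e+08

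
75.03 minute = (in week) 0.007443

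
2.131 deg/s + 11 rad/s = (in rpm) 105.4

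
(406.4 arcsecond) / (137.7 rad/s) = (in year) 4.537e-13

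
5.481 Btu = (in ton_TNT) 1.382e-06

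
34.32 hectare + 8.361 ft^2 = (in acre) 84.81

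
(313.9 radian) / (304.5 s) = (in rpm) 9.844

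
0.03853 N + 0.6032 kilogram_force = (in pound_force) 1.338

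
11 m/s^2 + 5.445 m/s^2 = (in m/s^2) 16.45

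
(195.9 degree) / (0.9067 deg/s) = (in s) 216.1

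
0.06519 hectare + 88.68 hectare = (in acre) 219.3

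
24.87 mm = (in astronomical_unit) 1.662e-13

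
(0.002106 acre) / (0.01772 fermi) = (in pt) 1.363e+21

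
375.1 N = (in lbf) 84.33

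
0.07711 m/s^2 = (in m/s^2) 0.07711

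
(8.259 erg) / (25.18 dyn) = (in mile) 2.038e-06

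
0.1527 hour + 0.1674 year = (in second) 5.28e+06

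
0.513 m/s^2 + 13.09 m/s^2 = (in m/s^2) 13.6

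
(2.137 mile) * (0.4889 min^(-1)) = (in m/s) 28.02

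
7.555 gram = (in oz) 0.2665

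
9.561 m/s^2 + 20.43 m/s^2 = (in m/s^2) 29.99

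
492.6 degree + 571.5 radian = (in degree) 3.324e+04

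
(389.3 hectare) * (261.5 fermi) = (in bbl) 6.403e-06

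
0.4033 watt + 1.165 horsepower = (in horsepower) 1.166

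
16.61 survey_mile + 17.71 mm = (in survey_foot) 8.77e+04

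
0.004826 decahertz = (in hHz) 0.0004826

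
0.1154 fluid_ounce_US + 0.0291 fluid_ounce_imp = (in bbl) 2.667e-05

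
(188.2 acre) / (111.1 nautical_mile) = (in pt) 1.049e+04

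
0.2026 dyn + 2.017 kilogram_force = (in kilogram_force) 2.017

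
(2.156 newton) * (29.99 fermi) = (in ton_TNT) 1.545e-23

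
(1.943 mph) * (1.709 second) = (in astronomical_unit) 9.923e-12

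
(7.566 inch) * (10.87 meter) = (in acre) 0.0005162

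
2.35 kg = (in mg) 2.35e+06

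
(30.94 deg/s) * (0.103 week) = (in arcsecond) 6.939e+09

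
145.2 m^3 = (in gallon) 3.836e+04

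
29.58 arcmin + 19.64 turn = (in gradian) 7857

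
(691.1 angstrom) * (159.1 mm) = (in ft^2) 1.184e-07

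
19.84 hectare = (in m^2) 1.984e+05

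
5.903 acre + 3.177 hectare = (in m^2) 5.566e+04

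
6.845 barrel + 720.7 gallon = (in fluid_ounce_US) 1.29e+05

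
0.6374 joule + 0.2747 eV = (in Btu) 0.0006041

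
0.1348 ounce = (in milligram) 3822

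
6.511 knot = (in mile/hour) 7.493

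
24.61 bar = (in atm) 24.29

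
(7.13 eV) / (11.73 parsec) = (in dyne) 3.156e-31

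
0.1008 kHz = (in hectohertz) 1.008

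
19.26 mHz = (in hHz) 0.0001926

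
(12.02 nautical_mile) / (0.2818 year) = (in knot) 0.004869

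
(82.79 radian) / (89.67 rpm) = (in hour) 0.002449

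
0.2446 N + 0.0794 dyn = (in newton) 0.2446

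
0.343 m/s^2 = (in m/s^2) 0.343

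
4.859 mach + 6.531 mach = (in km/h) 1.396e+04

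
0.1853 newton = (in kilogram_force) 0.0189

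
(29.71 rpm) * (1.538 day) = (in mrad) 4.134e+08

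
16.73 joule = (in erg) 1.673e+08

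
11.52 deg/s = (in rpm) 1.92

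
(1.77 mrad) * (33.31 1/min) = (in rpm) 0.009384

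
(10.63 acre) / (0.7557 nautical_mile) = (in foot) 100.8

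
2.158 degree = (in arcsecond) 7769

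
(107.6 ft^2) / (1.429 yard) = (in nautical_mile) 0.004131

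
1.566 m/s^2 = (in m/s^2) 1.566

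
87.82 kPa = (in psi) 12.74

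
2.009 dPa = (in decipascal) 2.009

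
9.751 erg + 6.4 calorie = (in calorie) 6.4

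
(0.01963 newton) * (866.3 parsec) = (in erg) 5.247e+24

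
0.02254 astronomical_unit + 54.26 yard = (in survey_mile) 2.095e+06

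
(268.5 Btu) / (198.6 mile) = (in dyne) 8.863e+04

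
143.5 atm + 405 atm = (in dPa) 5.558e+08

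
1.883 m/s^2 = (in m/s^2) 1.883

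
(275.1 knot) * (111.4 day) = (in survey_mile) 8.464e+05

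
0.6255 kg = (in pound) 1.379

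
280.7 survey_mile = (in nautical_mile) 243.9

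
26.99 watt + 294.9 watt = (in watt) 321.9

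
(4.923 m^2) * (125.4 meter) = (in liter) 6.173e+05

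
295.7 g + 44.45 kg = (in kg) 44.75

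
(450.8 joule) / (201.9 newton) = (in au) 1.493e-11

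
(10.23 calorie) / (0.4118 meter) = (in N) 103.9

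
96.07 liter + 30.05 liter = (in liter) 126.1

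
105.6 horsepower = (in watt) 7.875e+04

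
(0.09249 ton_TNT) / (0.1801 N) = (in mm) 2.149e+12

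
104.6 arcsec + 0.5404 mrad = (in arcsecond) 216.1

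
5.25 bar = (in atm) 5.181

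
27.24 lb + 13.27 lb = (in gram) 1.838e+04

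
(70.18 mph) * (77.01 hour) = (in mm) 8.698e+09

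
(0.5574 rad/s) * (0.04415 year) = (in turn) 1.235e+05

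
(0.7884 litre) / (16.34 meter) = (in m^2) 4.825e-05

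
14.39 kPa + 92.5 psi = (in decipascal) 6.522e+06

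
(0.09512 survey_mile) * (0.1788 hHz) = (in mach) 8.038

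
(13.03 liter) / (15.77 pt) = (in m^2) 2.342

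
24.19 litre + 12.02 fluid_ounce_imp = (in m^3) 0.02453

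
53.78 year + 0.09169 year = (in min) 2.831e+07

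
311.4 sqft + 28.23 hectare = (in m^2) 2.823e+05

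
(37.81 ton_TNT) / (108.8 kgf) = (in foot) 4.864e+08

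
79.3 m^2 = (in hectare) 0.00793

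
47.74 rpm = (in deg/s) 286.4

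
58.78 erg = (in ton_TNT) 1.405e-15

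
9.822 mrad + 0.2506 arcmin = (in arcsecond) 2041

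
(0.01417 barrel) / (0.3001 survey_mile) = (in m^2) 4.665e-06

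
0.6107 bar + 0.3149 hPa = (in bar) 0.611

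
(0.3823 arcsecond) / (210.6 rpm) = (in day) 9.727e-13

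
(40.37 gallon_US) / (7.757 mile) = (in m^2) 1.224e-05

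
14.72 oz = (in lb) 0.92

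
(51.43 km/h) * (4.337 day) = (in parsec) 1.735e-10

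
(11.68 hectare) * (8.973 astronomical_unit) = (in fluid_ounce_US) 5.302e+21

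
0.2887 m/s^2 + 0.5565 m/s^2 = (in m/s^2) 0.8452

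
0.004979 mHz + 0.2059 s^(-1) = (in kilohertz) 0.0002059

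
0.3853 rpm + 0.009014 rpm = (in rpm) 0.3943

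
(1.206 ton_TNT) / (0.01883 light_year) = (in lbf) 6.368e-06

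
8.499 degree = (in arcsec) 3.06e+04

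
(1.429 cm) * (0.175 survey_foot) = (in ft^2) 0.008205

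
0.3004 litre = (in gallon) 0.07936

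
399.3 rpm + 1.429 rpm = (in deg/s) 2404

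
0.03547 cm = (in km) 3.547e-07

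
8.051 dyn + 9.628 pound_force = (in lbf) 9.628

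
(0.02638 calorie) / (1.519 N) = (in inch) 2.861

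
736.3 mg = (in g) 0.7363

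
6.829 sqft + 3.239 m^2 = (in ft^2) 41.69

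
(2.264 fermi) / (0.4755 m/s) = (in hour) 1.323e-18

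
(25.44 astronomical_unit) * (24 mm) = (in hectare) 9.134e+06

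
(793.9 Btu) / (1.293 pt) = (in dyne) 1.836e+14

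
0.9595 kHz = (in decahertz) 95.95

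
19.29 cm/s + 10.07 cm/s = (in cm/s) 29.36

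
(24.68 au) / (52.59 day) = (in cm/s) 8.126e+07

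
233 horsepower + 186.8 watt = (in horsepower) 233.3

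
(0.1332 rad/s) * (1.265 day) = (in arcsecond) 3.003e+09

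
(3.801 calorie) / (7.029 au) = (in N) 1.512e-11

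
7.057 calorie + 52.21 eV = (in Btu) 0.02799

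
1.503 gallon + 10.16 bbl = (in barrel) 10.2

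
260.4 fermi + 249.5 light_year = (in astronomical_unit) 1.578e+07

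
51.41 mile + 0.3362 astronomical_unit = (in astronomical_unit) 0.3362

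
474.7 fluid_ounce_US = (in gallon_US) 3.709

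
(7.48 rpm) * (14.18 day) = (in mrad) 9.597e+08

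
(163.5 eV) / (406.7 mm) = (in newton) 6.441e-17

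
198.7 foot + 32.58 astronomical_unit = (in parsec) 0.000158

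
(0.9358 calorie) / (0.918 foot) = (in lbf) 3.146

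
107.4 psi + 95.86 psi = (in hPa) 1.401e+04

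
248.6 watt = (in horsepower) 0.3334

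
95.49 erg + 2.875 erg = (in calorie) 2.351e-06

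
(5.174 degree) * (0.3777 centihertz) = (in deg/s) 0.01954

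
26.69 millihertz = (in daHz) 0.002669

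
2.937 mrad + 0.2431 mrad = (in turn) 0.0005061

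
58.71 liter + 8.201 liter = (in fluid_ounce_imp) 2355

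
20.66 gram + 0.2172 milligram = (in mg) 2.066e+04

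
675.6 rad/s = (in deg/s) 3.871e+04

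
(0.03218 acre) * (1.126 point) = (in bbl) 0.3254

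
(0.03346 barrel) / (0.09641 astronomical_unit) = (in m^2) 3.688e-13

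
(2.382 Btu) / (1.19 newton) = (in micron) 2.112e+09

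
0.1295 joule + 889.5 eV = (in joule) 0.1295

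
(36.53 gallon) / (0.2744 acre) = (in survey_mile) 7.738e-08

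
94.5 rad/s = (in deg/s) 5414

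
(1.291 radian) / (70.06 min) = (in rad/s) 0.0003071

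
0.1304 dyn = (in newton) 1.304e-06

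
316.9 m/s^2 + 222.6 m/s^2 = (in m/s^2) 539.5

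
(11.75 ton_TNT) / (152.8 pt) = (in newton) 9.12e+11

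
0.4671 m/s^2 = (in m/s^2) 0.4671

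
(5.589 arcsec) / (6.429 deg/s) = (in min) 4.025e-06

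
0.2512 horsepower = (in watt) 187.3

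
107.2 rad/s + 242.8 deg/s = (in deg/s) 6385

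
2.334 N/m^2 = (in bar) 2.334e-05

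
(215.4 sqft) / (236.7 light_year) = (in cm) 8.936e-16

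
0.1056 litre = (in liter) 0.1056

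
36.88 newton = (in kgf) 3.761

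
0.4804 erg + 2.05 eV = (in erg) 0.4804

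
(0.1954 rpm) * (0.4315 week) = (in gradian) 3.4e+05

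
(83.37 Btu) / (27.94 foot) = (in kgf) 1053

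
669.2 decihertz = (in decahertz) 6.692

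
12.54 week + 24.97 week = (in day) 262.6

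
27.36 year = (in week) 1427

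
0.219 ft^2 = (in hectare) 2.035e-06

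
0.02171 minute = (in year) 4.131e-08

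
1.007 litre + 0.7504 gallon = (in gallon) 1.016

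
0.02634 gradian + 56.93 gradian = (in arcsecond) 1.845e+05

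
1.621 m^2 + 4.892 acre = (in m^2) 1.98e+04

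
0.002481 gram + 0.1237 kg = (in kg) 0.1237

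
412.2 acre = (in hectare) 166.8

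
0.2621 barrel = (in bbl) 0.2621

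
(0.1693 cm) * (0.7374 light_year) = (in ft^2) 1.271e+14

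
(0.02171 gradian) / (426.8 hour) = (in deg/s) 1.272e-08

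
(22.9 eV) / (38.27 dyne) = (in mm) 9.587e-12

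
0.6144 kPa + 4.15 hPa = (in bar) 0.01029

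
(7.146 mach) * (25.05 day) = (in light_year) 5.566e-07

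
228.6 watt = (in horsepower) 0.3066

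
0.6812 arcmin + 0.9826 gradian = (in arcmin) 53.74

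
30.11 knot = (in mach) 0.04549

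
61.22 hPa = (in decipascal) 6.122e+04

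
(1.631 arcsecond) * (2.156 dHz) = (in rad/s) 1.705e-06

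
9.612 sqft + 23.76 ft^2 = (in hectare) 0.00031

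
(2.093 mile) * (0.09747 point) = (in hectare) 1.158e-05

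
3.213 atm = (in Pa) 3.256e+05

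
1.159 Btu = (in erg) 1.223e+10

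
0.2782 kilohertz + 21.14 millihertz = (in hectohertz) 2.782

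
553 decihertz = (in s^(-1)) 55.3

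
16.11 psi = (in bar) 1.111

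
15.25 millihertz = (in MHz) 1.525e-08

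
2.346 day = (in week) 0.3351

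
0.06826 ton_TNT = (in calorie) 6.826e+07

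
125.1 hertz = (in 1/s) 125.1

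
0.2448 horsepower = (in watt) 182.5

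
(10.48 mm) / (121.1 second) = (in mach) 2.542e-07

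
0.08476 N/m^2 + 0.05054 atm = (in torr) 38.41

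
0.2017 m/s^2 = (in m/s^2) 0.2017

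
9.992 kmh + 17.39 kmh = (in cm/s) 760.6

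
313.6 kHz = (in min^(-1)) 1.882e+07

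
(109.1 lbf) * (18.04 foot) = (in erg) 2.668e+10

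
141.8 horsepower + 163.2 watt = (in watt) 1.059e+05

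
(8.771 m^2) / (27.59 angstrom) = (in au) 0.02125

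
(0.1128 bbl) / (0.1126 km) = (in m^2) 0.0001593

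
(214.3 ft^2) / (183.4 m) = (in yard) 0.1187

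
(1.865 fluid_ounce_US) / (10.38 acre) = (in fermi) 1.313e+06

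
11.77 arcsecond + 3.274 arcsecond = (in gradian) 0.004643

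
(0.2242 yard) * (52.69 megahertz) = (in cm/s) 1.08e+09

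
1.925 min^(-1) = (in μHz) 3.208e+04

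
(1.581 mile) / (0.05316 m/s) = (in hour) 13.3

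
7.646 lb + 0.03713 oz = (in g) 3469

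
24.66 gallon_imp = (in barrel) 0.7051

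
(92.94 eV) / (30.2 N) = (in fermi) 0.0004931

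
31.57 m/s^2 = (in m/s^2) 31.57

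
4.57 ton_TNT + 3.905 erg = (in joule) 1.912e+10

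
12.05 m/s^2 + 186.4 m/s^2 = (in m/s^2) 198.5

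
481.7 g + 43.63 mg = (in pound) 1.062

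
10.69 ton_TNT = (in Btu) 4.239e+07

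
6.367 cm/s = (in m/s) 0.06367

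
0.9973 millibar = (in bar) 0.0009973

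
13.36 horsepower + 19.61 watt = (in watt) 9982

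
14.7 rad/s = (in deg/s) 842.2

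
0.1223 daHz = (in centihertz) 122.3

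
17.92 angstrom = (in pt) 5.08e-06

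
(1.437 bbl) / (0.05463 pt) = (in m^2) 1.185e+04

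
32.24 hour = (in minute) 1934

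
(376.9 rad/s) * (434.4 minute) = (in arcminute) 3.377e+10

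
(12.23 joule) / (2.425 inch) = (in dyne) 1.986e+07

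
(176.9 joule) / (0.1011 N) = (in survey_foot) 5741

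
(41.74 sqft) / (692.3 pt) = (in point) 4.501e+04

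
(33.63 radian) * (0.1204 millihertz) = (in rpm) 0.03867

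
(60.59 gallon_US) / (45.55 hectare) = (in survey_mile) 3.129e-10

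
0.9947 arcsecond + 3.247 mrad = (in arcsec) 670.7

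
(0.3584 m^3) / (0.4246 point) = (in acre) 0.5912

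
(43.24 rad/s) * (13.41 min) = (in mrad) 3.479e+07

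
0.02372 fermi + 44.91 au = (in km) 6.718e+09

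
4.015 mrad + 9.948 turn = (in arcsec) 1.289e+07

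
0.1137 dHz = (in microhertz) 1.137e+04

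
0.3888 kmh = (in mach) 0.0003172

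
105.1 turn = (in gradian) 4.204e+04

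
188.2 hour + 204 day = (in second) 1.83e+07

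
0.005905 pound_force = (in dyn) 2627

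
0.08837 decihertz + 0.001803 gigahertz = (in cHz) 1.803e+08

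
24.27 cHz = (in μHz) 2.427e+05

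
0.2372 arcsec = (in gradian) 7.321e-05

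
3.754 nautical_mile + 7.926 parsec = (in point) 6.933e+20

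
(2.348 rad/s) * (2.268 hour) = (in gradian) 1.22e+06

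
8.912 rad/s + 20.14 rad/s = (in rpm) 277.4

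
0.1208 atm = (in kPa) 12.24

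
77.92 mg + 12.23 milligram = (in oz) 0.00318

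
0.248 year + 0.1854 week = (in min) 1.322e+05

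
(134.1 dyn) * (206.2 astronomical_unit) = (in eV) 2.582e+29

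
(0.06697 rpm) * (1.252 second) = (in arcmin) 30.18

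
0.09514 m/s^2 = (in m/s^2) 0.09514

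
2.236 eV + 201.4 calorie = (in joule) 842.7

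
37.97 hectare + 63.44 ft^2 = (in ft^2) 4.087e+06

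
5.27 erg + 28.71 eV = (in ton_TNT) 1.26e-16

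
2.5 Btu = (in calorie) 630.4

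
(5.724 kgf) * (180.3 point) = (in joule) 3.57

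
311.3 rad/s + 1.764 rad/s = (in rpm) 2990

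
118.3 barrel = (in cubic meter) 18.81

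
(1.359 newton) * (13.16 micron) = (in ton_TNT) 4.274e-15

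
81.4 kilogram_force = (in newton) 798.3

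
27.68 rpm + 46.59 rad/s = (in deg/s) 2835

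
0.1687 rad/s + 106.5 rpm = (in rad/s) 11.32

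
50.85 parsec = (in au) 1.049e+07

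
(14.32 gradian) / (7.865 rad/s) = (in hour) 7.944e-06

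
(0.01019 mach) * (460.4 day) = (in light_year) 1.459e-08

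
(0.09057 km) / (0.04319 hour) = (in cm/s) 58.25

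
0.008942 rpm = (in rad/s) 0.0009364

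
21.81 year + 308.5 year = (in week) 1.722e+04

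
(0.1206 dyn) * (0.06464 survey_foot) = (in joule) 2.376e-08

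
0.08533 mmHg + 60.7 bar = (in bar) 60.7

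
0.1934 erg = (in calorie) 4.622e-09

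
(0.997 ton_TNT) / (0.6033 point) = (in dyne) 1.96e+18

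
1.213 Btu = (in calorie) 305.9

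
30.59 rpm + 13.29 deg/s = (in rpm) 32.8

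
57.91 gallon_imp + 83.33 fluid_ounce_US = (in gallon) 70.2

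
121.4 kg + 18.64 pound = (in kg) 129.9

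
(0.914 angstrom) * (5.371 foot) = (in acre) 3.697e-14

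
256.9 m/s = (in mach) 0.7545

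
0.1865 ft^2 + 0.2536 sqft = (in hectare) 4.089e-06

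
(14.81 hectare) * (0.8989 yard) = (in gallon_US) 3.216e+07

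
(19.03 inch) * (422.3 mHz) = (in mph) 0.4566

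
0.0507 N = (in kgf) 0.00517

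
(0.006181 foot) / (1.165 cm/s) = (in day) 1.872e-06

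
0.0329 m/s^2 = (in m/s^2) 0.0329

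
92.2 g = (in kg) 0.0922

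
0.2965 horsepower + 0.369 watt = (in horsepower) 0.297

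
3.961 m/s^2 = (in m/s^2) 3.961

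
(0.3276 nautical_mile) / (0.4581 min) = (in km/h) 79.46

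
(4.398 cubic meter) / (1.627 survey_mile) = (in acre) 4.15e-07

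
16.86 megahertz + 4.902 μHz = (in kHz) 1.686e+04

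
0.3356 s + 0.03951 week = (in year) 0.0007577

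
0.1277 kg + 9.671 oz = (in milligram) 4.019e+05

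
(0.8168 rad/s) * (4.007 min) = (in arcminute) 6.751e+05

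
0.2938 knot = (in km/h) 0.5441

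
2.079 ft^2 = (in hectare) 1.931e-05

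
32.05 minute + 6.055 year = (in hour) 5.304e+04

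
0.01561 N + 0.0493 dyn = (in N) 0.01561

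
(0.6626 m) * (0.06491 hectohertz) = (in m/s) 4.301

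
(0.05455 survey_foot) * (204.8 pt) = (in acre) 2.968e-07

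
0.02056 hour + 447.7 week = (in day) 3134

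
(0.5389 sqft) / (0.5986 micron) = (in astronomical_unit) 5.591e-07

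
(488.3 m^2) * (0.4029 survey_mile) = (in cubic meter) 3.166e+05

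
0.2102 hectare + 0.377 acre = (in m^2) 3628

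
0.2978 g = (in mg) 297.8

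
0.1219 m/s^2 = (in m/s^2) 0.1219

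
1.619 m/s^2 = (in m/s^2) 1.619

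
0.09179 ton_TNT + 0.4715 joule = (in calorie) 9.179e+07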